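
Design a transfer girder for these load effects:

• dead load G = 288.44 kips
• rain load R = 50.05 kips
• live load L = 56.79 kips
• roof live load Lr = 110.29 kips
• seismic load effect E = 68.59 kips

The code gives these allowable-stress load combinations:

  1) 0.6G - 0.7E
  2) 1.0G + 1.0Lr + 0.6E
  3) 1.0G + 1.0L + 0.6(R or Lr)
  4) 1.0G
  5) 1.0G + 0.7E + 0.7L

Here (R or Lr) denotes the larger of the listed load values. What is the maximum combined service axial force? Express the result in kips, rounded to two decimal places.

(R or Lr) → Lr = 110.29 kips.
1) 0.6(288.44) - 0.7(68.59) = 173.06 - 48.01 = 125.05
2) 1.0(288.44) + 1.0(110.29) + 0.6(68.59) = 288.44 + 110.29 + 41.15 = 439.88
3) 1.0(288.44) + 1.0(56.79) + 0.6(110.29) = 288.44 + 56.79 + 66.17 = 411.40
4) 1.0(288.44) = 288.44
5) 1.0(288.44) + 0.7(68.59) + 0.7(56.79) = 376.21
The controlling combination is 2, giving 439.88 kips.

439.88 kips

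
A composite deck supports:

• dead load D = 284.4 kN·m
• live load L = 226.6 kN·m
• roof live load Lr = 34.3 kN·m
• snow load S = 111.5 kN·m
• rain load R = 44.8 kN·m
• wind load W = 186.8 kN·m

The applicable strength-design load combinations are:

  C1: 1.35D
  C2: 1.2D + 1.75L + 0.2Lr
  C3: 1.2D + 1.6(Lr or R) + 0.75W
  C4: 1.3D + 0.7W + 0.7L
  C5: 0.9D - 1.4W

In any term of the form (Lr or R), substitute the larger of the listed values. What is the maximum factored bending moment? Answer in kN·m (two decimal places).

744.69 kN·m

(Lr or R) → R = 44.8 kN·m.
C1: 1.35(284.4) = 383.94
C2: 1.2(284.4) + 1.75(226.6) + 0.2(34.3) = 341.28 + 396.55 + 6.86 = 744.69
C3: 1.2(284.4) + 1.6(44.8) + 0.75(186.8) = 341.28 + 71.68 + 140.10 = 553.06
C4: 1.3(284.4) + 0.7(186.8) + 0.7(226.6) = 369.72 + 130.76 + 158.62 = 659.10
C5: 0.9(284.4) - 1.4(186.8) = 255.96 - 261.52 = -5.56
Combination 2 governs: M_u = 744.69 kN·m.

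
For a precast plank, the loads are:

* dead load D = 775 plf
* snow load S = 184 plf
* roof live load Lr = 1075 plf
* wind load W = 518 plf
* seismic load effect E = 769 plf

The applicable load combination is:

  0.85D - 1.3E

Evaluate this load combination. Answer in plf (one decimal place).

-341.0 plf

0.85(775) - 1.3(769) = -341.0
w_u = -341.0 plf.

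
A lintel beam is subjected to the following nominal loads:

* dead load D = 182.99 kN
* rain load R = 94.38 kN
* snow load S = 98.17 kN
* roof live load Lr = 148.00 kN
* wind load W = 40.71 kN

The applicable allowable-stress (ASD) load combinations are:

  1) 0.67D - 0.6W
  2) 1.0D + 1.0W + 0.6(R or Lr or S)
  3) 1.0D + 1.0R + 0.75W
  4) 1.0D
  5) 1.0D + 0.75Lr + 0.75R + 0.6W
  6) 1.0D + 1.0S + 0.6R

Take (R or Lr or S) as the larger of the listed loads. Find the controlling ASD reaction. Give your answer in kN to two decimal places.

389.20 kN

(R or Lr or S) → Lr = 148.00 kN.
1) 0.67(182.99) - 0.6(40.71) = 98.18
2) 1.0(182.99) + 1.0(40.71) + 0.6(148.00) = 182.99 + 40.71 + 88.80 = 312.50
3) 1.0(182.99) + 1.0(94.38) + 0.75(40.71) = 182.99 + 94.38 + 30.53 = 307.90
4) 1.0(182.99) = 182.99
5) 1.0(182.99) + 0.75(148.00) + 0.75(94.38) + 0.6(40.71) = 389.20
6) 1.0(182.99) + 1.0(98.17) + 0.6(94.38) = 182.99 + 98.17 + 56.63 = 337.79
Combination 5 governs: V = 389.20 kN.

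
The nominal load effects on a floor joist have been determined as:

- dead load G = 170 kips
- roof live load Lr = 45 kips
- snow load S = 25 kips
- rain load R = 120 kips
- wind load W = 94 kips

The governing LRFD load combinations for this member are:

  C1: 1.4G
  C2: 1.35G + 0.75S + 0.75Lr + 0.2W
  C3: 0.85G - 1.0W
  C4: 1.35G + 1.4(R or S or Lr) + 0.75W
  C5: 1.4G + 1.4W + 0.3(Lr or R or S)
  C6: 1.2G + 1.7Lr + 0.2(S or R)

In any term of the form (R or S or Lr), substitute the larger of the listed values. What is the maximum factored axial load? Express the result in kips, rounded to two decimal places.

(R or S or Lr) → R = 120 kips; (Lr or R or S) → R = 120 kips; (S or R) → R = 120 kips.
C1: 1.4(170) = 238.00
C2: 1.35(170) + 0.75(25) + 0.75(45) + 0.2(94) = 229.50 + 18.75 + 33.75 + 18.80 = 300.80
C3: 0.85(170) - 1.0(94) = 144.50 - 94.00 = 50.50
C4: 1.35(170) + 1.4(120) + 0.75(94) = 229.50 + 168.00 + 70.50 = 468.00
C5: 1.4(170) + 1.4(94) + 0.3(120) = 238.00 + 131.60 + 36.00 = 405.60
C6: 1.2(170) + 1.7(45) + 0.2(120) = 204.00 + 76.50 + 24.00 = 304.50
Combination 4 governs: P_u = 468.00 kips.

468.00 kips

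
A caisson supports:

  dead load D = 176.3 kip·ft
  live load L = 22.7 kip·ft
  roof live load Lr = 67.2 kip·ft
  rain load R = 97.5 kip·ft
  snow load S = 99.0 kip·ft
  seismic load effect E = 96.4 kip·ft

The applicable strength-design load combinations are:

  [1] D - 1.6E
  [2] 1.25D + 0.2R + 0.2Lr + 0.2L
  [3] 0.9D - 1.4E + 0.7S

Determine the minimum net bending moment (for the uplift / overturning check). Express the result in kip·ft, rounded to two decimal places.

[1] 1.0(176.3) - 1.6(96.4) = 176.30 - 154.24 = 22.06
[2] 1.25(176.3) + 0.2(97.5) + 0.2(67.2) + 0.2(22.7) = 220.38 + 19.50 + 13.44 + 4.54 = 257.86
[3] 0.9(176.3) - 1.4(96.4) + 0.7(99.0) = 158.67 - 134.96 + 69.30 = 93.01
Combination 1 gives the minimum: 22.06 kip·ft.

22.06 kip·ft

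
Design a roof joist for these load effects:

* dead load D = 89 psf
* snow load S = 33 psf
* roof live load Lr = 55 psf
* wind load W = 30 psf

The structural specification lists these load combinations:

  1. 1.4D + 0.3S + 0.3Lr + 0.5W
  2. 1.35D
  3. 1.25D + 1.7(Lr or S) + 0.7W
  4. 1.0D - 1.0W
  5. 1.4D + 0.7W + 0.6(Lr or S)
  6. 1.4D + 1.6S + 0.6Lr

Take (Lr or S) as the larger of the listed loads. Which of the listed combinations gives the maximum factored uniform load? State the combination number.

Combination 3

(Lr or S) → Lr = 55 psf.
1. 1.4(89) + 0.3(33) + 0.3(55) + 0.5(30) = 124.6 + 9.9 + 16.5 + 15.0 = 166.0
2. 1.35(89) = 120.2
3. 1.25(89) + 1.7(55) + 0.7(30) = 111.3 + 93.5 + 21.0 = 225.8
4. 1.0(89) - 1.0(30) = 89.0 - 30.0 = 59.0
5. 1.4(89) + 0.7(30) + 0.6(55) = 124.6 + 21.0 + 33.0 = 178.6
6. 1.4(89) + 1.6(33) + 0.6(55) = 124.6 + 52.8 + 33.0 = 210.4
The largest value is 225.8 psf from combination 3.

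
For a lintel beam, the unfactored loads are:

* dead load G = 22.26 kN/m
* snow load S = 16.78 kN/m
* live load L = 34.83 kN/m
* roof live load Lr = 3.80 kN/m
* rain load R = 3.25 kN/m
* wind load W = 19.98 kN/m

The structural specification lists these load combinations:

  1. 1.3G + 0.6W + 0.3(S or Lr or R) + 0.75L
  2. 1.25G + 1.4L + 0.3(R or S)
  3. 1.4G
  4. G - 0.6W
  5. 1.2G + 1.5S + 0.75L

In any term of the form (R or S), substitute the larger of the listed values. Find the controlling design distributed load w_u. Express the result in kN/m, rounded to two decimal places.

81.62 kN/m

(S or Lr or R) → S = 16.78 kN/m; (R or S) → S = 16.78 kN/m.
1. 1.3(22.26) + 0.6(19.98) + 0.3(16.78) + 0.75(34.83) = 28.94 + 11.99 + 5.03 + 26.12 = 72.08
2. 1.25(22.26) + 1.4(34.83) + 0.3(16.78) = 27.83 + 48.76 + 5.03 = 81.62
3. 1.4(22.26) = 31.16
4. 1.0(22.26) - 0.6(19.98) = 22.26 - 11.99 = 10.27
5. 1.2(22.26) + 1.5(16.78) + 0.75(34.83) = 26.71 + 25.17 + 26.12 = 78.00
The controlling combination is 2, giving 81.62 kN/m.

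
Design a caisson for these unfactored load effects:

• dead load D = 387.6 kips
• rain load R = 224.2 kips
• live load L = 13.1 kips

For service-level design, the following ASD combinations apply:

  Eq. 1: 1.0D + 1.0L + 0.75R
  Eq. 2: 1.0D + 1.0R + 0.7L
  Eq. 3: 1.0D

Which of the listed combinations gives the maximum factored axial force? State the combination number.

Combination 2

Eq. 1: 1.0(387.6) + 1.0(13.1) + 0.75(224.2) = 568.9
Eq. 2: 1.0(387.6) + 1.0(224.2) + 0.7(13.1) = 621.0
Eq. 3: 1.0(387.6) = 387.6
The largest value is 621.0 kips from combination 2.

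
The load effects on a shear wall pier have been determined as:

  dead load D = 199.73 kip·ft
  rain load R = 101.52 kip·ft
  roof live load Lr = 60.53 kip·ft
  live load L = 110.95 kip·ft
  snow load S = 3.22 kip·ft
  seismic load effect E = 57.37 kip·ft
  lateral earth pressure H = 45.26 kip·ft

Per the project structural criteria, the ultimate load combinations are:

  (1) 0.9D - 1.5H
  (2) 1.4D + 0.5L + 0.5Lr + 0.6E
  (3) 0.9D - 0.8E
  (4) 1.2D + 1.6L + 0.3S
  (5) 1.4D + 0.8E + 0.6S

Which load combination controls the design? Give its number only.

Combination 4

(1) 0.9(199.73) - 1.5(45.26) = 179.76 - 67.89 = 111.87
(2) 1.4(199.73) + 0.5(110.95) + 0.5(60.53) + 0.6(57.37) = 399.78
(3) 0.9(199.73) - 0.8(57.37) = 179.76 - 45.90 = 133.86
(4) 1.2(199.73) + 1.6(110.95) + 0.3(3.22) = 418.16
(5) 1.4(199.73) + 0.8(57.37) + 0.6(3.22) = 279.62 + 45.90 + 1.93 = 327.45
The largest value is 418.16 kip·ft from combination 4.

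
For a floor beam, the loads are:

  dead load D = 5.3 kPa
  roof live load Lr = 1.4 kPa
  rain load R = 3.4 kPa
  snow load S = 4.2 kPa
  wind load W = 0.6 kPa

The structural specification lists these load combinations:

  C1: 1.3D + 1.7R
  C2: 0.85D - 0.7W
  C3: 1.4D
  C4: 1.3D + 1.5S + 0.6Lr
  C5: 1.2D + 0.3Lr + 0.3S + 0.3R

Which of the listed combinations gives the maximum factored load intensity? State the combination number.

Combination 4

C1: 1.3(5.3) + 1.7(3.4) = 6.9 + 5.8 = 12.7
C2: 0.85(5.3) - 0.7(0.6) = 4.5 - 0.4 = 4.1
C3: 1.4(5.3) = 7.4
C4: 1.3(5.3) + 1.5(4.2) + 0.6(1.4) = 6.9 + 6.3 + 0.8 = 14.0
C5: 1.2(5.3) + 0.3(1.4) + 0.3(4.2) + 0.3(3.4) = 6.4 + 0.4 + 1.3 + 1.0 = 9.1
The largest value is 14.0 kPa from combination 4.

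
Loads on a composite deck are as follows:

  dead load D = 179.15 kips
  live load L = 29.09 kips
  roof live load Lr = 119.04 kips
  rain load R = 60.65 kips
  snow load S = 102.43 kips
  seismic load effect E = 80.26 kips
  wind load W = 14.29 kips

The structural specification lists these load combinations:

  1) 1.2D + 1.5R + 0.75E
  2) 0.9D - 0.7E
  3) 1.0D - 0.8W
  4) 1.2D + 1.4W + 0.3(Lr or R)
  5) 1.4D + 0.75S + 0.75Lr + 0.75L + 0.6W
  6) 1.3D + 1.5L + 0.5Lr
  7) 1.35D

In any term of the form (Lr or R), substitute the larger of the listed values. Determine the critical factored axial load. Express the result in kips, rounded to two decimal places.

447.30 kips

(Lr or R) → Lr = 119.04 kips.
1) 1.2(179.15) + 1.5(60.65) + 0.75(80.26) = 366.15
2) 0.9(179.15) - 0.7(80.26) = 105.05
3) 1.0(179.15) - 0.8(14.29) = 179.15 - 11.43 = 167.72
4) 1.2(179.15) + 1.4(14.29) + 0.3(119.04) = 214.98 + 20.01 + 35.71 = 270.70
5) 1.4(179.15) + 0.75(102.43) + 0.75(119.04) + 0.75(29.09) + 0.6(14.29) = 250.81 + 76.82 + 89.28 + 21.82 + 8.57 = 447.30
6) 1.3(179.15) + 1.5(29.09) + 0.5(119.04) = 336.05
7) 1.35(179.15) = 241.85
Maximum is from combination 5.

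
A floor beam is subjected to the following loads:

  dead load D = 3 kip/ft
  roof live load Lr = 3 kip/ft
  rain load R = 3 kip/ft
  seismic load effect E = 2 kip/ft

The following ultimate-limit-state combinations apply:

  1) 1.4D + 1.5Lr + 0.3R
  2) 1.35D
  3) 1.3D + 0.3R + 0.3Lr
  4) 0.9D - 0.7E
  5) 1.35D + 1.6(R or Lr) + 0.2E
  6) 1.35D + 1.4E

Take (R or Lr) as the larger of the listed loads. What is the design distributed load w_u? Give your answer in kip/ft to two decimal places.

(R or Lr) → R = 3 kip/ft.
1) 1.4(3) + 1.5(3) + 0.3(3) = 4.20 + 4.50 + 0.90 = 9.60
2) 1.35(3) = 4.05
3) 1.3(3) + 0.3(3) + 0.3(3) = 3.90 + 0.90 + 0.90 = 5.70
4) 0.9(3) - 0.7(2) = 2.70 - 1.40 = 1.30
5) 1.35(3) + 1.6(3) + 0.2(2) = 4.05 + 4.80 + 0.40 = 9.25
6) 1.35(3) + 1.4(2) = 4.05 + 2.80 = 6.85
Combination 1 governs: w_u = 9.60 kip/ft.

9.60 kip/ft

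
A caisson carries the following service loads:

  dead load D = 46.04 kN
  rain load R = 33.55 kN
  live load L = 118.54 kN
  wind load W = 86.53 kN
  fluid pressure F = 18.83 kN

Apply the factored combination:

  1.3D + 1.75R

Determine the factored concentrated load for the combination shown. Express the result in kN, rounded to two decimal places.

1.3(46.04) + 1.75(33.55) = 59.85 + 58.71 = 118.56
P_u = 118.56 kN.

118.56 kN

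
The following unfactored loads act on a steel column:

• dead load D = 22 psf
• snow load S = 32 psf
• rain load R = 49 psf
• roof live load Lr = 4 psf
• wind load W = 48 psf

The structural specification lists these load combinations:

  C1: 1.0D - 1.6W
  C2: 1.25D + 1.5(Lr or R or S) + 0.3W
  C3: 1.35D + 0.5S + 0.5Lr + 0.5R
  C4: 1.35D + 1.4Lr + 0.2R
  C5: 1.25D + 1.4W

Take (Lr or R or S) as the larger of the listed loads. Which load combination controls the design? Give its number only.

(Lr or R or S) → R = 49 psf.
C1: 1.0(22) - 1.6(48) = 22.00 - 76.80 = -54.80
C2: 1.25(22) + 1.5(49) + 0.3(48) = 27.50 + 73.50 + 14.40 = 115.40
C3: 1.35(22) + 0.5(32) + 0.5(4) + 0.5(49) = 29.70 + 16.00 + 2.00 + 24.50 = 72.20
C4: 1.35(22) + 1.4(4) + 0.2(49) = 29.70 + 5.60 + 9.80 = 45.10
C5: 1.25(22) + 1.4(48) = 27.50 + 67.20 = 94.70
The largest value is 115.40 psf from combination 2.

Combination 2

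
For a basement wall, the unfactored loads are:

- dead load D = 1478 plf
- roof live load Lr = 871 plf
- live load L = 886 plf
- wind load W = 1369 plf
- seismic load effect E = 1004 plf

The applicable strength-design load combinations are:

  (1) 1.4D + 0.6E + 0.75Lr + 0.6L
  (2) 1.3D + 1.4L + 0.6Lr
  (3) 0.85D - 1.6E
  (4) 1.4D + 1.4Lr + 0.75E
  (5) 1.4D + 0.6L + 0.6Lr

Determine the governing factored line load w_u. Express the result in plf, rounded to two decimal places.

4041.60 plf

(1) 1.4(1478) + 0.6(1004) + 0.75(871) + 0.6(886) = 2069.20 + 602.40 + 653.25 + 531.60 = 3856.45
(2) 1.3(1478) + 1.4(886) + 0.6(871) = 1921.40 + 1240.40 + 522.60 = 3684.40
(3) 0.85(1478) - 1.6(1004) = 1256.30 - 1606.40 = -350.10
(4) 1.4(1478) + 1.4(871) + 0.75(1004) = 2069.20 + 1219.40 + 753.00 = 4041.60
(5) 1.4(1478) + 0.6(886) + 0.6(871) = 2069.20 + 531.60 + 522.60 = 3123.40
Combination 4 governs: w_u = 4041.60 plf.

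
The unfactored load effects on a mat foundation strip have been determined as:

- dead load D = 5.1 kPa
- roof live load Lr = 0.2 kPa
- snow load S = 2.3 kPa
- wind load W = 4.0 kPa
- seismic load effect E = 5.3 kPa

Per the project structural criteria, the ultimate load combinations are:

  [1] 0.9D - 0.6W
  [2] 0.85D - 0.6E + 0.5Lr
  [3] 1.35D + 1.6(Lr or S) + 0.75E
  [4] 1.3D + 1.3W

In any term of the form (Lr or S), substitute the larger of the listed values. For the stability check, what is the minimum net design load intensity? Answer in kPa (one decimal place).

1.3 kPa

(Lr or S) → S = 2.3 kPa.
[1] 0.9(5.1) - 0.6(4.0) = 4.6 - 2.4 = 2.2
[2] 0.85(5.1) - 0.6(5.3) + 0.5(0.2) = 1.3
[3] 1.35(5.1) + 1.6(2.3) + 0.75(5.3) = 14.5
[4] 1.3(5.1) + 1.3(4.0) = 6.6 + 5.2 = 11.8
Combination 2 gives the minimum: 1.3 kPa.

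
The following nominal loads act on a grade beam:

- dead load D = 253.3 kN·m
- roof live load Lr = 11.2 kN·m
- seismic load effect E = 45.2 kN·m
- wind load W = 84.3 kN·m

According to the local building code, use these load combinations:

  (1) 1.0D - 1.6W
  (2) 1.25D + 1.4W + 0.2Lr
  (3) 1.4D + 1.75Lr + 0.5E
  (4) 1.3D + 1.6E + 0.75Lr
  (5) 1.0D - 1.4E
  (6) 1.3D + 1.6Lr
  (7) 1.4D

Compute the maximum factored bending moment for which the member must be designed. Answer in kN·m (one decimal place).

436.9 kN·m

(1) 1.0(253.3) - 1.6(84.3) = 253.3 - 134.9 = 118.4
(2) 1.25(253.3) + 1.4(84.3) + 0.2(11.2) = 436.9
(3) 1.4(253.3) + 1.75(11.2) + 0.5(45.2) = 354.6 + 19.6 + 22.6 = 396.8
(4) 1.3(253.3) + 1.6(45.2) + 0.75(11.2) = 329.3 + 72.3 + 8.4 = 410.0
(5) 1.0(253.3) - 1.4(45.2) = 253.3 - 63.3 = 190.0
(6) 1.3(253.3) + 1.6(11.2) = 329.3 + 17.9 = 347.2
(7) 1.4(253.3) = 354.6
The controlling combination is 2, giving 436.9 kN·m.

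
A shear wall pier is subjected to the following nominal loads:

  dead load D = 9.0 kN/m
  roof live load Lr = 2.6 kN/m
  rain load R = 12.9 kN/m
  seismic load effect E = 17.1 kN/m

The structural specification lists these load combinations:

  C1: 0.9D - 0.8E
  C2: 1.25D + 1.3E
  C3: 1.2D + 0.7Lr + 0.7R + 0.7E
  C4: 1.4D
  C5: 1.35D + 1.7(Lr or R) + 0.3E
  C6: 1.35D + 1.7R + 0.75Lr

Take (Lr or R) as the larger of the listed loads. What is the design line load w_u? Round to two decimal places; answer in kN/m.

39.21 kN/m

(Lr or R) → R = 12.9 kN/m.
C1: 0.9(9.0) - 0.8(17.1) = 8.10 - 13.68 = -5.58
C2: 1.25(9.0) + 1.3(17.1) = 11.25 + 22.23 = 33.48
C3: 1.2(9.0) + 0.7(2.6) + 0.7(12.9) + 0.7(17.1) = 10.80 + 1.82 + 9.03 + 11.97 = 33.62
C4: 1.4(9.0) = 12.60
C5: 1.35(9.0) + 1.7(12.9) + 0.3(17.1) = 12.15 + 21.93 + 5.13 = 39.21
C6: 1.35(9.0) + 1.7(12.9) + 0.75(2.6) = 12.15 + 21.93 + 1.95 = 36.03
Combination 5 governs: w_u = 39.21 kN/m.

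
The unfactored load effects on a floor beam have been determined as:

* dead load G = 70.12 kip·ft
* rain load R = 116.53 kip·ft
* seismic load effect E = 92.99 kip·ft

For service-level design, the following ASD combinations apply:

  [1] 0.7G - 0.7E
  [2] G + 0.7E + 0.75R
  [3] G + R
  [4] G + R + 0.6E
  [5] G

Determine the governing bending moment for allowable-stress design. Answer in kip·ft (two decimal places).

242.44 kip·ft

[1] 0.7(70.12) - 0.7(92.99) = 49.08 - 65.09 = -16.01
[2] 1.0(70.12) + 0.7(92.99) + 0.75(116.53) = 70.12 + 65.09 + 87.40 = 222.61
[3] 1.0(70.12) + 1.0(116.53) = 70.12 + 116.53 = 186.65
[4] 1.0(70.12) + 1.0(116.53) + 0.6(92.99) = 70.12 + 116.53 + 55.79 = 242.44
[5] 1.0(70.12) = 70.12
The controlling combination is 4, giving 242.44 kip·ft.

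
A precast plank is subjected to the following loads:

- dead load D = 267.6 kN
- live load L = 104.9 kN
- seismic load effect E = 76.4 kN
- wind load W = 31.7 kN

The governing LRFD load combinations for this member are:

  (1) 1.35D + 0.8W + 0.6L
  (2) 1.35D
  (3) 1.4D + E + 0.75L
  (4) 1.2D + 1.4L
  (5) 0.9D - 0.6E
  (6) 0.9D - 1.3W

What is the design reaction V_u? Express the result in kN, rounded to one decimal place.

(1) 1.35(267.6) + 0.8(31.7) + 0.6(104.9) = 361.3 + 25.4 + 62.9 = 449.6
(2) 1.35(267.6) = 361.3
(3) 1.4(267.6) + 1.0(76.4) + 0.75(104.9) = 374.6 + 76.4 + 78.7 = 529.7
(4) 1.2(267.6) + 1.4(104.9) = 321.1 + 146.9 = 468.0
(5) 0.9(267.6) - 0.6(76.4) = 240.8 - 45.8 = 195.0
(6) 0.9(267.6) - 1.3(31.7) = 240.8 - 41.2 = 199.6
Combination 3 governs: V_u = 529.7 kN.

529.7 kN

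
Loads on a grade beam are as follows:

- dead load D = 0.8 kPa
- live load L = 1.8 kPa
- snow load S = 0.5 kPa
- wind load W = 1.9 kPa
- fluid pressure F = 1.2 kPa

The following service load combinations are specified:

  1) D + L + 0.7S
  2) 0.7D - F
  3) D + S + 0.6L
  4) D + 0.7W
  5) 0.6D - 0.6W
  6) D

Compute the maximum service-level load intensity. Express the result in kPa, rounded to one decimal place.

3.0 kPa

1) 1.0(0.8) + 1.0(1.8) + 0.7(0.5) = 0.8 + 1.8 + 0.4 = 3.0
2) 0.7(0.8) - 1.0(1.2) = 0.6 - 1.2 = -0.6
3) 1.0(0.8) + 1.0(0.5) + 0.6(1.8) = 0.8 + 0.5 + 1.1 = 2.4
4) 1.0(0.8) + 0.7(1.9) = 0.8 + 1.3 = 2.1
5) 0.6(0.8) - 0.6(1.9) = -0.7
6) 1.0(0.8) = 0.8
The controlling combination is 1, giving 3.0 kPa.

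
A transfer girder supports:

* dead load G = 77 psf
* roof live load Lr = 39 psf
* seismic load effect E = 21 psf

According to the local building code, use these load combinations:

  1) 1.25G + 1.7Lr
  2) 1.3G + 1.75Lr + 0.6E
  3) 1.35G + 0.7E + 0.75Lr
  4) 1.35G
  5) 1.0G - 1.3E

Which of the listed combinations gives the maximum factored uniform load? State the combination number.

Combination 2

1) 1.25(77) + 1.7(39) = 162.6
2) 1.3(77) + 1.75(39) + 0.6(21) = 181.0
3) 1.35(77) + 0.7(21) + 0.75(39) = 147.9
4) 1.35(77) = 104.0
5) 1.0(77) - 1.3(21) = 49.7
The largest value is 181.0 psf from combination 2.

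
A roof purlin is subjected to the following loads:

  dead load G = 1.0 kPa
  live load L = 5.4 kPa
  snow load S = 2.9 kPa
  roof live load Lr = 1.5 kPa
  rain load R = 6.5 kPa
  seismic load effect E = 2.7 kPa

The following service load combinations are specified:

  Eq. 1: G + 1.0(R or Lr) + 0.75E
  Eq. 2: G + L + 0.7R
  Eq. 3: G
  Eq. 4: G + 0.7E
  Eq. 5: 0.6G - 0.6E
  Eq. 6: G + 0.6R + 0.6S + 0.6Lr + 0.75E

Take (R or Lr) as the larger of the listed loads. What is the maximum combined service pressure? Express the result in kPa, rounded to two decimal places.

10.95 kPa

(R or Lr) → R = 6.5 kPa.
Eq. 1: 1.0(1.0) + 1.0(6.5) + 0.75(2.7) = 1.00 + 6.50 + 2.03 = 9.53
Eq. 2: 1.0(1.0) + 1.0(5.4) + 0.7(6.5) = 1.00 + 5.40 + 4.55 = 10.95
Eq. 3: 1.0(1.0) = 1.00
Eq. 4: 1.0(1.0) + 0.7(2.7) = 1.00 + 1.89 = 2.89
Eq. 5: 0.6(1.0) - 0.6(2.7) = 0.60 - 1.62 = -1.02
Eq. 6: 1.0(1.0) + 0.6(6.5) + 0.6(2.9) + 0.6(1.5) + 0.75(2.7) = 1.00 + 3.90 + 1.74 + 0.90 + 2.03 = 9.57
Combination 2 governs: p = 10.95 kPa.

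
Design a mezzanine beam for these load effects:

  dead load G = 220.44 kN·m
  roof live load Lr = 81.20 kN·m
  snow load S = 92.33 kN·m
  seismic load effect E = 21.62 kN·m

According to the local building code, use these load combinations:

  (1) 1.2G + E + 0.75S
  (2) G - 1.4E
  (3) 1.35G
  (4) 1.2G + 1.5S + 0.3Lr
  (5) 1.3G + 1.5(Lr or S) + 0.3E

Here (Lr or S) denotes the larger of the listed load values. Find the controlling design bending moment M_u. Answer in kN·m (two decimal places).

431.55 kN·m

(Lr or S) → S = 92.33 kN·m.
(1) 1.2(220.44) + 1.0(21.62) + 0.75(92.33) = 264.53 + 21.62 + 69.25 = 355.40
(2) 1.0(220.44) - 1.4(21.62) = 220.44 - 30.27 = 190.17
(3) 1.35(220.44) = 297.59
(4) 1.2(220.44) + 1.5(92.33) + 0.3(81.20) = 427.38
(5) 1.3(220.44) + 1.5(92.33) + 0.3(21.62) = 431.55
Maximum is from combination 5.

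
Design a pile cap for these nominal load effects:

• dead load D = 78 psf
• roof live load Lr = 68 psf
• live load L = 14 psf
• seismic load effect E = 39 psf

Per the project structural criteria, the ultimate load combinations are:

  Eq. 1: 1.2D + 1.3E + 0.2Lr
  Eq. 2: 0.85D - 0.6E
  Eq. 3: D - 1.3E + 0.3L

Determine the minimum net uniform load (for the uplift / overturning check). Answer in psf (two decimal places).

Eq. 1: 1.2(78) + 1.3(39) + 0.2(68) = 157.90
Eq. 2: 0.85(78) - 0.6(39) = 42.90
Eq. 3: 1.0(78) - 1.3(39) + 0.3(14) = 31.50
Combination 3 gives the minimum: 31.50 psf.

31.50 psf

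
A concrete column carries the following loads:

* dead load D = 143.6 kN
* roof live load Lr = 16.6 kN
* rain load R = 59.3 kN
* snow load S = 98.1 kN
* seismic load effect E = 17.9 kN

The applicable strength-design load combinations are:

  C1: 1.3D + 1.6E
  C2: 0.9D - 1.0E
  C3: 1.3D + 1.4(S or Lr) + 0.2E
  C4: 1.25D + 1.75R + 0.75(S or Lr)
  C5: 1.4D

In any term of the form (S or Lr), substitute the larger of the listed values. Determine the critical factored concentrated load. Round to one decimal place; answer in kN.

(S or Lr) → S = 98.1 kN.
C1: 1.3(143.6) + 1.6(17.9) = 186.7 + 28.6 = 215.3
C2: 0.9(143.6) - 1.0(17.9) = 129.2 - 17.9 = 111.3
C3: 1.3(143.6) + 1.4(98.1) + 0.2(17.9) = 186.7 + 137.3 + 3.6 = 327.6
C4: 1.25(143.6) + 1.75(59.3) + 0.75(98.1) = 179.5 + 103.8 + 73.6 = 356.9
C5: 1.4(143.6) = 201.0
Maximum is from combination 4.

356.9 kN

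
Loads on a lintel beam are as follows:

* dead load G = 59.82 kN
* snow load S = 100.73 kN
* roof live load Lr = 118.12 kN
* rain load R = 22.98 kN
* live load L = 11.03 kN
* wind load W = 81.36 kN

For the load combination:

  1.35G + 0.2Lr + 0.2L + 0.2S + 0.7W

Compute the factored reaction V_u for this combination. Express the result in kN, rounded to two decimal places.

1.35(59.82) + 0.2(118.12) + 0.2(11.03) + 0.2(100.73) + 0.7(81.36) = 80.76 + 23.62 + 2.21 + 20.15 + 56.95 = 183.69
V_u = 183.69 kN.

183.69 kN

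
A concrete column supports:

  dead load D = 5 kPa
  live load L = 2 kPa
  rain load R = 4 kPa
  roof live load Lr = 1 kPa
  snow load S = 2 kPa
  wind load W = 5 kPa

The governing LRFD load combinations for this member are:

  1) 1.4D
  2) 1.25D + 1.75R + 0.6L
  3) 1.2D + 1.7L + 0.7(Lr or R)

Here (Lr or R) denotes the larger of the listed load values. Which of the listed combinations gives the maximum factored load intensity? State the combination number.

Combination 2

(Lr or R) → R = 4 kPa.
1) 1.4(5) = 7.0
2) 1.25(5) + 1.75(4) + 0.6(2) = 6.3 + 7.0 + 1.2 = 14.5
3) 1.2(5) + 1.7(2) + 0.7(4) = 6.0 + 3.4 + 2.8 = 12.2
The largest value is 14.5 kPa from combination 2.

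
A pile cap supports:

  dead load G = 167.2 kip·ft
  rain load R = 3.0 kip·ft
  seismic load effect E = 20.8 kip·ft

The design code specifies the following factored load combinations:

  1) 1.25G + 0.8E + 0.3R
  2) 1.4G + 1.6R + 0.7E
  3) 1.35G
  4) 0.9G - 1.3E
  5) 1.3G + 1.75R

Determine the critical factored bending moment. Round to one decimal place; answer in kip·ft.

1) 1.25(167.2) + 0.8(20.8) + 0.3(3.0) = 226.5
2) 1.4(167.2) + 1.6(3.0) + 0.7(20.8) = 253.4
3) 1.35(167.2) = 225.7
4) 0.9(167.2) - 1.3(20.8) = 123.4
5) 1.3(167.2) + 1.75(3.0) = 222.6
The controlling combination is 2, giving 253.4 kip·ft.

253.4 kip·ft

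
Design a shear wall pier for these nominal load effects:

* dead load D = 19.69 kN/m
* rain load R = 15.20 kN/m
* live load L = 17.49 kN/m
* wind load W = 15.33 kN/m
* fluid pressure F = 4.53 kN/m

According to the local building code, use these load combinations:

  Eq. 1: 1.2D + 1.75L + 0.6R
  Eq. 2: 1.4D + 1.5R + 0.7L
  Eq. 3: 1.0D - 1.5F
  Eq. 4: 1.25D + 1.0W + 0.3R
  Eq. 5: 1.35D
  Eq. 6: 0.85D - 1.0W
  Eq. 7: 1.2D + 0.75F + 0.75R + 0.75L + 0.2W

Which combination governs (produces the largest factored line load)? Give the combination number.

Eq. 1: 1.2(19.69) + 1.75(17.49) + 0.6(15.20) = 23.63 + 30.61 + 9.12 = 63.36
Eq. 2: 1.4(19.69) + 1.5(15.20) + 0.7(17.49) = 27.57 + 22.80 + 12.24 = 62.61
Eq. 3: 1.0(19.69) - 1.5(4.53) = 12.90
Eq. 4: 1.25(19.69) + 1.0(15.33) + 0.3(15.20) = 24.61 + 15.33 + 4.56 = 44.50
Eq. 5: 1.35(19.69) = 26.58
Eq. 6: 0.85(19.69) - 1.0(15.33) = 16.74 - 15.33 = 1.41
Eq. 7: 1.2(19.69) + 0.75(4.53) + 0.75(15.20) + 0.75(17.49) + 0.2(15.33) = 54.61
The largest value is 63.36 kN/m from combination 1.

Combination 1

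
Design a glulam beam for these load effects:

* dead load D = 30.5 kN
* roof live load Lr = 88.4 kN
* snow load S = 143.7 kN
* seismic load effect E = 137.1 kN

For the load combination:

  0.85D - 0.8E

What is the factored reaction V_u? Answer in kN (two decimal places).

0.85(30.5) - 0.8(137.1) = -83.76
V_u = -83.76 kN.

-83.76 kN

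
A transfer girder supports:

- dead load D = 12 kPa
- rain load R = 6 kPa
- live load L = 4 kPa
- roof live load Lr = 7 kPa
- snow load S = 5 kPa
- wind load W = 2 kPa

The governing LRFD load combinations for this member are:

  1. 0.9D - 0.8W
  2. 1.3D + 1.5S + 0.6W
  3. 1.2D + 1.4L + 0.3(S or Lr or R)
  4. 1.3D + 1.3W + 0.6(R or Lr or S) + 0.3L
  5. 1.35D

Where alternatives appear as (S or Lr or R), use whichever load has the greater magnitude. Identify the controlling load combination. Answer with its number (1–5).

(S or Lr or R) → Lr = 7 kPa; (R or Lr or S) → Lr = 7 kPa.
1. 0.9(12) - 0.8(2) = 10.80 - 1.60 = 9.20
2. 1.3(12) + 1.5(5) + 0.6(2) = 15.60 + 7.50 + 1.20 = 24.30
3. 1.2(12) + 1.4(4) + 0.3(7) = 14.40 + 5.60 + 2.10 = 22.10
4. 1.3(12) + 1.3(2) + 0.6(7) + 0.3(4) = 15.60 + 2.60 + 4.20 + 1.20 = 23.60
5. 1.35(12) = 16.20
The largest value is 24.30 kPa from combination 2.

Combination 2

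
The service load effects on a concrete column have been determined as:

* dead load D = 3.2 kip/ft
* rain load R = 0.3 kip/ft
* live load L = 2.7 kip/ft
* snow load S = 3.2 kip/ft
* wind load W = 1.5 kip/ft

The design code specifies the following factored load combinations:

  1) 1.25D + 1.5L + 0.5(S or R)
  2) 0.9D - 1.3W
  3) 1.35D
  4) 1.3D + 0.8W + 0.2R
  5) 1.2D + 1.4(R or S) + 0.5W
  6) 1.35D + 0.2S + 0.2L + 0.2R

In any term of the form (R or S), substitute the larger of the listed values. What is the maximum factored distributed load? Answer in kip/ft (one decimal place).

(S or R) → S = 3.2 kip/ft; (R or S) → S = 3.2 kip/ft.
1) 1.25(3.2) + 1.5(2.7) + 0.5(3.2) = 4.0 + 4.1 + 1.6 = 9.7
2) 0.9(3.2) - 1.3(1.5) = 2.9 - 2.0 = 0.9
3) 1.35(3.2) = 4.3
4) 1.3(3.2) + 0.8(1.5) + 0.2(0.3) = 5.4
5) 1.2(3.2) + 1.4(3.2) + 0.5(1.5) = 3.8 + 4.5 + 0.8 = 9.1
6) 1.35(3.2) + 0.2(3.2) + 0.2(2.7) + 0.2(0.3) = 5.6
The controlling combination is 1, giving 9.7 kip/ft.

9.7 kip/ft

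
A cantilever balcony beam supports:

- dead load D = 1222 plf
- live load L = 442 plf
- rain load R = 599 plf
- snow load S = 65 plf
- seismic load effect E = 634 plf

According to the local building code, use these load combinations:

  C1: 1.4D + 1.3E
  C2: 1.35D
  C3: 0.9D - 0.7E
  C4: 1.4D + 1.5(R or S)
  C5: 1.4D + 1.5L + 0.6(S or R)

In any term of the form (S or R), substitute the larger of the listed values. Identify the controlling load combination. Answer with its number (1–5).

(R or S) → R = 599 plf; (S or R) → R = 599 plf.
C1: 1.4(1222) + 1.3(634) = 1710.8 + 824.2 = 2535.0
C2: 1.35(1222) = 1649.7
C3: 0.9(1222) - 0.7(634) = 1099.8 - 443.8 = 656.0
C4: 1.4(1222) + 1.5(599) = 1710.8 + 898.5 = 2609.3
C5: 1.4(1222) + 1.5(442) + 0.6(599) = 1710.8 + 663.0 + 359.4 = 2733.2
The largest value is 2733.2 plf from combination 5.

Combination 5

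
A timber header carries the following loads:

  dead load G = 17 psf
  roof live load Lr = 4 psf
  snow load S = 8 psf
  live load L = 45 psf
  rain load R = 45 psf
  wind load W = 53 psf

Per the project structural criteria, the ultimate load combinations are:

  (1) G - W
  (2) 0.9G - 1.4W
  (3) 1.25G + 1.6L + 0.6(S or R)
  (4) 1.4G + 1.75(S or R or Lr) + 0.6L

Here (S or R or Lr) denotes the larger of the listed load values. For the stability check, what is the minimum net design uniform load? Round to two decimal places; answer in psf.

-58.90 psf

(S or R) → R = 45 psf; (S or R or Lr) → R = 45 psf.
(1) 1.0(17) - 1.0(53) = 17.00 - 53.00 = -36.00
(2) 0.9(17) - 1.4(53) = 15.30 - 74.20 = -58.90
(3) 1.25(17) + 1.6(45) + 0.6(45) = 21.25 + 72.00 + 27.00 = 120.25
(4) 1.4(17) + 1.75(45) + 0.6(45) = 23.80 + 78.75 + 27.00 = 129.55
Combination 2 gives the minimum: -58.90 psf.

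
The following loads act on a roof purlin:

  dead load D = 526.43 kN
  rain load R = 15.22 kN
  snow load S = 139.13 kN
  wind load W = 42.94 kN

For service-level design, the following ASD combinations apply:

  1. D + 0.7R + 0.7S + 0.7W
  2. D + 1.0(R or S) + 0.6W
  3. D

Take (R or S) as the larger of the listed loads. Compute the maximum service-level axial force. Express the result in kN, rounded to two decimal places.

691.32 kN

(R or S) → S = 139.13 kN.
1. 1.0(526.43) + 0.7(15.22) + 0.7(139.13) + 0.7(42.94) = 526.43 + 10.65 + 97.39 + 30.06 = 664.53
2. 1.0(526.43) + 1.0(139.13) + 0.6(42.94) = 526.43 + 139.13 + 25.76 = 691.32
3. 1.0(526.43) = 526.43
Combination 2 governs: N = 691.32 kN.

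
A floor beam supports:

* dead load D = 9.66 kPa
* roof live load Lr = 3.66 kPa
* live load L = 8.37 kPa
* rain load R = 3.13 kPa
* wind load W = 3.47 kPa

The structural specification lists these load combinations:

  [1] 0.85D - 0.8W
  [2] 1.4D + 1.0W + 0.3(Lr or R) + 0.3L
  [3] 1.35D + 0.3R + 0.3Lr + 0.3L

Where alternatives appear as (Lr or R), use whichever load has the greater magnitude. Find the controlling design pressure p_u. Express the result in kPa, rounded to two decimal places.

20.60 kPa

(Lr or R) → Lr = 3.66 kPa.
[1] 0.85(9.66) - 0.8(3.47) = 5.44
[2] 1.4(9.66) + 1.0(3.47) + 0.3(3.66) + 0.3(8.37) = 13.52 + 3.47 + 1.10 + 2.51 = 20.60
[3] 1.35(9.66) + 0.3(3.13) + 0.3(3.66) + 0.3(8.37) = 13.04 + 0.94 + 1.10 + 2.51 = 17.59
Maximum is from combination 2.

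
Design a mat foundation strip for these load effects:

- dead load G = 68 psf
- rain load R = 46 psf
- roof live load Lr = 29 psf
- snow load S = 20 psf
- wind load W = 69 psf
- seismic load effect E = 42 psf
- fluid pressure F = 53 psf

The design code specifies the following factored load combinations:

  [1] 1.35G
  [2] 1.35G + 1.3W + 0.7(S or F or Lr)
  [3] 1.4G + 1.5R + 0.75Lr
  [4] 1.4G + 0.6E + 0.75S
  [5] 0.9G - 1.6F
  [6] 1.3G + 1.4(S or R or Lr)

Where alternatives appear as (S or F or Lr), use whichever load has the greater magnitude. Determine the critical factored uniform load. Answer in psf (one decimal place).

218.6 psf

(S or F or Lr) → F = 53 psf; (S or R or Lr) → R = 46 psf.
[1] 1.35(68) = 91.8
[2] 1.35(68) + 1.3(69) + 0.7(53) = 91.8 + 89.7 + 37.1 = 218.6
[3] 1.4(68) + 1.5(46) + 0.75(29) = 95.2 + 69.0 + 21.8 = 186.0
[4] 1.4(68) + 0.6(42) + 0.75(20) = 95.2 + 25.2 + 15.0 = 135.4
[5] 0.9(68) - 1.6(53) = 61.2 - 84.8 = -23.6
[6] 1.3(68) + 1.4(46) = 88.4 + 64.4 = 152.8
The controlling combination is 2, giving 218.6 psf.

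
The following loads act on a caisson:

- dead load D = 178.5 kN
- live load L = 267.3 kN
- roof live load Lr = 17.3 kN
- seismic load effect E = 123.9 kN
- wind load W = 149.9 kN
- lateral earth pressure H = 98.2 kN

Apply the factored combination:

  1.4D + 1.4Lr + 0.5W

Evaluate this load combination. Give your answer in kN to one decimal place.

1.4(178.5) + 1.4(17.3) + 0.5(149.9) = 349.1
V_u = 349.1 kN.

349.1 kN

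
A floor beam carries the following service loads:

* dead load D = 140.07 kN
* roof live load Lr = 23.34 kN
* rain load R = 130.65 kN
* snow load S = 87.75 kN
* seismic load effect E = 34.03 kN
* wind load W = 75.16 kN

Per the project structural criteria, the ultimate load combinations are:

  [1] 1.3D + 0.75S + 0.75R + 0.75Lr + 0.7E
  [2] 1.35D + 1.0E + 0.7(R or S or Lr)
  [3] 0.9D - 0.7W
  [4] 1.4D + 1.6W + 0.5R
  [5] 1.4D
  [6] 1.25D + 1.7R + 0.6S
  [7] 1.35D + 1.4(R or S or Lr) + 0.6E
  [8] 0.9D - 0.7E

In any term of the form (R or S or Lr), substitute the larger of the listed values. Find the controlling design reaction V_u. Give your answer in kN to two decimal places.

(R or S or Lr) → R = 130.65 kN.
[1] 1.3(140.07) + 0.75(87.75) + 0.75(130.65) + 0.75(23.34) + 0.7(34.03) = 182.09 + 65.81 + 97.99 + 17.51 + 23.82 = 387.22
[2] 1.35(140.07) + 1.0(34.03) + 0.7(130.65) = 189.09 + 34.03 + 91.46 = 314.58
[3] 0.9(140.07) - 0.7(75.16) = 126.06 - 52.61 = 73.45
[4] 1.4(140.07) + 1.6(75.16) + 0.5(130.65) = 381.68
[5] 1.4(140.07) = 196.10
[6] 1.25(140.07) + 1.7(130.65) + 0.6(87.75) = 449.84
[7] 1.35(140.07) + 1.4(130.65) + 0.6(34.03) = 189.09 + 182.91 + 20.42 = 392.42
[8] 0.9(140.07) - 0.7(34.03) = 126.06 - 23.82 = 102.24
Maximum is from combination 6.

449.84 kN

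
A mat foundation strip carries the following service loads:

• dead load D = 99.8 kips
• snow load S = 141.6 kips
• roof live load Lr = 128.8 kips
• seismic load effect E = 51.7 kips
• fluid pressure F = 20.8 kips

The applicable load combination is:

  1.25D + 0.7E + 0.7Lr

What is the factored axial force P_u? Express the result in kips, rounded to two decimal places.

251.10 kips

1.25(99.8) + 0.7(51.7) + 0.7(128.8) = 124.75 + 36.19 + 90.16 = 251.10
P_u = 251.10 kips.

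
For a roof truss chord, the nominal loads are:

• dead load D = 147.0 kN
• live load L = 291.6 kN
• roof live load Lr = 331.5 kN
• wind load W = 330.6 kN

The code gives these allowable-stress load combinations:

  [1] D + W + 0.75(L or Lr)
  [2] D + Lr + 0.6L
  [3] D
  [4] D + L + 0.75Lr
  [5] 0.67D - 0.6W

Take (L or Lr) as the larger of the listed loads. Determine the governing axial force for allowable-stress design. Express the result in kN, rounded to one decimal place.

726.2 kN

(L or Lr) → Lr = 331.5 kN.
[1] 1.0(147.0) + 1.0(330.6) + 0.75(331.5) = 726.2
[2] 1.0(147.0) + 1.0(331.5) + 0.6(291.6) = 653.5
[3] 1.0(147.0) = 147.0
[4] 1.0(147.0) + 1.0(291.6) + 0.75(331.5) = 687.2
[5] 0.67(147.0) - 0.6(330.6) = -99.9
Combination 1 governs: N = 726.2 kN.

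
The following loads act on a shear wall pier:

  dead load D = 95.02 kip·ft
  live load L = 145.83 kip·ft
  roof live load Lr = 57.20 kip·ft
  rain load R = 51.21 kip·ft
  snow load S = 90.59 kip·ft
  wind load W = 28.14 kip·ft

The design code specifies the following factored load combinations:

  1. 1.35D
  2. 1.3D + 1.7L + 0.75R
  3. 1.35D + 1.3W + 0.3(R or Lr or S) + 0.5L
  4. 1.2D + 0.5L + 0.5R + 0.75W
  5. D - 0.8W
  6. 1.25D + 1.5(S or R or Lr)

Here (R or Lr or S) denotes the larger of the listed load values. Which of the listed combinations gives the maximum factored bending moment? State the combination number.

Combination 2

(R or Lr or S) → S = 90.59 kip·ft; (S or R or Lr) → S = 90.59 kip·ft.
1. 1.35(95.02) = 128.28
2. 1.3(95.02) + 1.7(145.83) + 0.75(51.21) = 409.84
3. 1.35(95.02) + 1.3(28.14) + 0.3(90.59) + 0.5(145.83) = 264.95
4. 1.2(95.02) + 0.5(145.83) + 0.5(51.21) + 0.75(28.14) = 233.65
5. 1.0(95.02) - 0.8(28.14) = 95.02 - 22.51 = 72.51
6. 1.25(95.02) + 1.5(90.59) = 254.66
The largest value is 409.84 kip·ft from combination 2.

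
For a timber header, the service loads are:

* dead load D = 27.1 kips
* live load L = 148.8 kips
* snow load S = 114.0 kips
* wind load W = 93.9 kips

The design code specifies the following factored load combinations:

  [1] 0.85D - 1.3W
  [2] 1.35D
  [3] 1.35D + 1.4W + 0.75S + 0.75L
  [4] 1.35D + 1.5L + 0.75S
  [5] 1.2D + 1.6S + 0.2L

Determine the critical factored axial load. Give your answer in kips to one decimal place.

365.1 kips

[1] 0.85(27.1) - 1.3(93.9) = -99.0
[2] 1.35(27.1) = 36.6
[3] 1.35(27.1) + 1.4(93.9) + 0.75(114.0) + 0.75(148.8) = 365.1
[4] 1.35(27.1) + 1.5(148.8) + 0.75(114.0) = 36.6 + 223.2 + 85.5 = 345.3
[5] 1.2(27.1) + 1.6(114.0) + 0.2(148.8) = 32.5 + 182.4 + 29.8 = 244.7
The controlling combination is 3, giving 365.1 kips.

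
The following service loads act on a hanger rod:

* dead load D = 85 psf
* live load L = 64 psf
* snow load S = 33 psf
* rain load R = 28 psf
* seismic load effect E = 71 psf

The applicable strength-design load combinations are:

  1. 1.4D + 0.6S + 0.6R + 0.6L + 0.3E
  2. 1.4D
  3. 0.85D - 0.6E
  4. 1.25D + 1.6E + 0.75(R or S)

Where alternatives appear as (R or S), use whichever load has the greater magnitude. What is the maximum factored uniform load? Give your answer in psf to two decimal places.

(R or S) → S = 33 psf.
1. 1.4(85) + 0.6(33) + 0.6(28) + 0.6(64) + 0.3(71) = 119.00 + 19.80 + 16.80 + 38.40 + 21.30 = 215.30
2. 1.4(85) = 119.00
3. 0.85(85) - 0.6(71) = 72.25 - 42.60 = 29.65
4. 1.25(85) + 1.6(71) + 0.75(33) = 106.25 + 113.60 + 24.75 = 244.60
The controlling combination is 4, giving 244.60 psf.

244.60 psf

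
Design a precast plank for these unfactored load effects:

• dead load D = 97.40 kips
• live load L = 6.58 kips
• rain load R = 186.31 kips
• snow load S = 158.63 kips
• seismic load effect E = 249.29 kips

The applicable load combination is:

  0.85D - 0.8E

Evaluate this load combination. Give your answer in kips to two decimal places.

0.85(97.40) - 0.8(249.29) = -116.64
P_u = -116.64 kips.

-116.64 kips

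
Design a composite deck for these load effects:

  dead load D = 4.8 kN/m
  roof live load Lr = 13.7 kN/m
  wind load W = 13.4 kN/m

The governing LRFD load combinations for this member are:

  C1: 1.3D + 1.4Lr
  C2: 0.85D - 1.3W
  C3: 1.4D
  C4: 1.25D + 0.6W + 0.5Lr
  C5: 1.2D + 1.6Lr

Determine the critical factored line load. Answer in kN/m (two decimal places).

27.68 kN/m

C1: 1.3(4.8) + 1.4(13.7) = 6.24 + 19.18 = 25.42
C2: 0.85(4.8) - 1.3(13.4) = 4.08 - 17.42 = -13.34
C3: 1.4(4.8) = 6.72
C4: 1.25(4.8) + 0.6(13.4) + 0.5(13.7) = 6.00 + 8.04 + 6.85 = 20.89
C5: 1.2(4.8) + 1.6(13.7) = 5.76 + 21.92 = 27.68
The controlling combination is 5, giving 27.68 kN/m.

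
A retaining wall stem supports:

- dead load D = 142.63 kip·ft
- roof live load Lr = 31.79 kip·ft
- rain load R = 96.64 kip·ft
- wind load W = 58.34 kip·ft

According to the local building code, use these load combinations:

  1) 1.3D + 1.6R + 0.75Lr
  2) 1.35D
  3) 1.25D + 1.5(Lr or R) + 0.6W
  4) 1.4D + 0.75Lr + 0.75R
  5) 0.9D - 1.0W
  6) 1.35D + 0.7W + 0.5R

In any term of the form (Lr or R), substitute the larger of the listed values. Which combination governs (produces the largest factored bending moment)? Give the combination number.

Combination 1

(Lr or R) → R = 96.64 kip·ft.
1) 1.3(142.63) + 1.6(96.64) + 0.75(31.79) = 363.89
2) 1.35(142.63) = 192.55
3) 1.25(142.63) + 1.5(96.64) + 0.6(58.34) = 178.29 + 144.96 + 35.00 = 358.25
4) 1.4(142.63) + 0.75(31.79) + 0.75(96.64) = 199.68 + 23.84 + 72.48 = 296.00
5) 0.9(142.63) - 1.0(58.34) = 128.37 - 58.34 = 70.03
6) 1.35(142.63) + 0.7(58.34) + 0.5(96.64) = 192.55 + 40.84 + 48.32 = 281.71
The largest value is 363.89 kip·ft from combination 1.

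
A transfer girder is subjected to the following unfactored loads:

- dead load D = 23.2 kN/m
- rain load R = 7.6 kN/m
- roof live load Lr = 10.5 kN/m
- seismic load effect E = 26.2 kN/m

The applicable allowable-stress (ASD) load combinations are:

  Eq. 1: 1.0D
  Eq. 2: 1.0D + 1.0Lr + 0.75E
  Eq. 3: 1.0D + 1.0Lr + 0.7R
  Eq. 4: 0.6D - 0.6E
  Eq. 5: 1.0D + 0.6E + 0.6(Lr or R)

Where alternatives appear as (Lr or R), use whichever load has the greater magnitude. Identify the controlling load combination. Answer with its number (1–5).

Combination 2

(Lr or R) → Lr = 10.5 kN/m.
Eq. 1: 1.0(23.2) = 23.2
Eq. 2: 1.0(23.2) + 1.0(10.5) + 0.75(26.2) = 53.4
Eq. 3: 1.0(23.2) + 1.0(10.5) + 0.7(7.6) = 39.0
Eq. 4: 0.6(23.2) - 0.6(26.2) = -1.8
Eq. 5: 1.0(23.2) + 0.6(26.2) + 0.6(10.5) = 45.2
The largest value is 53.4 kN/m from combination 2.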